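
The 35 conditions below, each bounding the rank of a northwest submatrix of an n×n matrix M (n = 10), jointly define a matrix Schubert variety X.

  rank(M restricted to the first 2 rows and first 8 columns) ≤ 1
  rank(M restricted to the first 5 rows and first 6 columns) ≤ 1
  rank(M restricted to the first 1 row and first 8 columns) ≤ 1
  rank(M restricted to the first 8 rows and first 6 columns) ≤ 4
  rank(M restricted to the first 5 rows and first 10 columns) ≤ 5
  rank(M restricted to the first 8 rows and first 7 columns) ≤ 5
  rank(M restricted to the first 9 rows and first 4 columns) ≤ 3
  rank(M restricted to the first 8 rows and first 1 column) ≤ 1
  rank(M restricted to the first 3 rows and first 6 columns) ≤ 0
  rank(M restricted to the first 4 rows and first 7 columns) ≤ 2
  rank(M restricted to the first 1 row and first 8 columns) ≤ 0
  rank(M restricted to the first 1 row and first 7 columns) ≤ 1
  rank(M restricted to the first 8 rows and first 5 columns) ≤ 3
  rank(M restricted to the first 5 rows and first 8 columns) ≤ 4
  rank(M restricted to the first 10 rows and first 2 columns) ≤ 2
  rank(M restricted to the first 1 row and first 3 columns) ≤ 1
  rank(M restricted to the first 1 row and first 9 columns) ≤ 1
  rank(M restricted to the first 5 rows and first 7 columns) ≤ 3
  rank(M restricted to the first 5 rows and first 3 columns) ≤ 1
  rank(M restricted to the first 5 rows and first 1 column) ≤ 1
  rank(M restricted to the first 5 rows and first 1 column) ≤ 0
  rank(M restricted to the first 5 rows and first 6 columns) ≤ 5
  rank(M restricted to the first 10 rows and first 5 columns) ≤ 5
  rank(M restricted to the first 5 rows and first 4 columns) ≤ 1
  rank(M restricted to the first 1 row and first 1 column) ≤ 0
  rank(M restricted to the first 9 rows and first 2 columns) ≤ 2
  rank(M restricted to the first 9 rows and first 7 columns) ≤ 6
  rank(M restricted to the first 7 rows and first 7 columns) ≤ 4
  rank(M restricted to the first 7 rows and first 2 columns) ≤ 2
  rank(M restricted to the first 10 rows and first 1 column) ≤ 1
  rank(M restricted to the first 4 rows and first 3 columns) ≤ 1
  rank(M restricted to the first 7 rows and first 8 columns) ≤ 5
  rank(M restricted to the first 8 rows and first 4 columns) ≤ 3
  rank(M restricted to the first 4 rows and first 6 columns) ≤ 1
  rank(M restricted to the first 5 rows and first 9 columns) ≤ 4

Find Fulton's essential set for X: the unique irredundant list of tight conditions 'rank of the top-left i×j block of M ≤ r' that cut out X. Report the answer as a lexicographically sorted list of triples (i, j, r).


Recovering R(i,j) via the rank-extension bound from the 35 conditions:

  0, 0, 0, 0, 0, 0, 0, 0, 1, 1
  0, 0, 0, 0, 0, 0, 1, 1, 2, 2
  0, 0, 0, 0, 0, 0, 1, 2, 3, 3
  0, 1, 1, 1, 1, 1, 2, 3, 4, 4
  0, 1, 1, 1, 1, 1, 2, 3, 4, 5
  1, 2, 2, 2, 2, 2, 3, 4, 5, 6
  1, 2, 3, 3, 3, 3, 4, 5, 6, 7
  1, 2, 3, 3, 3, 4, 5, 6, 7, 8
  1, 2, 3, 3, 4, 5, 6, 7, 8, 9
  1, 2, 3, 4, 5, 6, 7, 8, 9, 10

the unique w with this rank table is (9, 7, 8, 2, 10, 1, 3, 6, 5, 4).

Fulton essential set (6 of the 29 Rothe cells):

[(1, 8, 0), (3, 6, 0), (5, 1, 0), (5, 6, 1), (8, 5, 3), (9, 4, 3)]


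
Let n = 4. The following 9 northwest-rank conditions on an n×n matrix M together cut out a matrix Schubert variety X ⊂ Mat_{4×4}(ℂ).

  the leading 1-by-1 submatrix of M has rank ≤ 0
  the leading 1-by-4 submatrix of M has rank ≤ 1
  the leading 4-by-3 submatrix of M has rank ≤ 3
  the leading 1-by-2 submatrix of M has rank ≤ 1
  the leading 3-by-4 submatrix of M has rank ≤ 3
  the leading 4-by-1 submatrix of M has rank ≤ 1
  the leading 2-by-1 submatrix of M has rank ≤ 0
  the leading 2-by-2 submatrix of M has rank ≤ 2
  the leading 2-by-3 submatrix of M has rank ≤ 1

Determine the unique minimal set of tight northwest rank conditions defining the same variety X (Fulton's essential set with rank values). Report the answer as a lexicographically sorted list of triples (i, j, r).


Rank table r_w(4×4) implied by the 9 constraints:

  R[1]: 0 1 1 1
  R[2]: 0 1 1 2
  R[3]: 1 2 2 3
  R[4]: 1 2 3 4

reading off 1-entries of Δ²R: w = (2, 4, 1, 3).

ℓ(w)=3; the 2 essential cells (i,j,r):

[(2, 1, 0), (2, 3, 1)]


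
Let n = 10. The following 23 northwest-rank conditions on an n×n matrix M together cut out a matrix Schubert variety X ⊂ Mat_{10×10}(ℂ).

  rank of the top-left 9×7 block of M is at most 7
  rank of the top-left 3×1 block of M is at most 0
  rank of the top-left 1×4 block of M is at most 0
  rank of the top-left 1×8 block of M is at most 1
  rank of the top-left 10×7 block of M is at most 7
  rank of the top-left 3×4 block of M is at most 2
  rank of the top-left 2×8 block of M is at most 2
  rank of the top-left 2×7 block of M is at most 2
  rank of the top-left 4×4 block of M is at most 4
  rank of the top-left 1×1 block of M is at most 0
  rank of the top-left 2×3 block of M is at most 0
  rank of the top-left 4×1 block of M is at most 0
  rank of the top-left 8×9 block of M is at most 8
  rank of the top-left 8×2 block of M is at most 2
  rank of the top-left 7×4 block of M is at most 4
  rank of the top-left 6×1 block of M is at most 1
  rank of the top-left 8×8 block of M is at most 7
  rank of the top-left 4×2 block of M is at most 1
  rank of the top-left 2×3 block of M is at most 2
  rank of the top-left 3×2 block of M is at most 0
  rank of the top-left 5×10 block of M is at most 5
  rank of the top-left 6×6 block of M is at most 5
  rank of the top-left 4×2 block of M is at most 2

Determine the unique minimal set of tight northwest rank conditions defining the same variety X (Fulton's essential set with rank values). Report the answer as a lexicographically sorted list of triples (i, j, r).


Recovering R(i,j) via the rank-extension bound from the 23 conditions:

  R[1]: 0 | 0 | 0 | 0 | 1 | 1 | 1 | 1 | 1 | 1
  R[2]: 0 | 0 | 0 | 1 | 2 | 2 | 2 | 2 | 2 | 2
  R[3]: 0 | 0 | 1 | 2 | 3 | 3 | 3 | 3 | 3 | 3
  R[4]: 0 | 1 | 2 | 3 | 4 | 4 | 4 | 4 | 4 | 4
  R[5]: 1 | 2 | 3 | 4 | 5 | 5 | 5 | 5 | 5 | 5
  R[6]: 1 | 2 | 3 | 4 | 5 | 5 | 6 | 6 | 6 | 6
  R[7]: 1 | 2 | 3 | 4 | 5 | 6 | 7 | 7 | 7 | 7
  R[8]: 1 | 2 | 3 | 4 | 5 | 6 | 7 | 7 | 8 | 8
  R[9]: 1 | 2 | 3 | 4 | 5 | 6 | 7 | 8 | 9 | 9
  R[10]: 1 | 2 | 3 | 4 | 5 | 6 | 7 | 8 | 9 | 10

hence w(1..10) = (5, 4, 3, 2, 1, 7, 6, 9, 8, 10).

|D(w)|=12, |Ess(w)|=6:

[(1, 4, 0), (2, 3, 0), (3, 2, 0), (4, 1, 0), (6, 6, 5), (8, 8, 7)]


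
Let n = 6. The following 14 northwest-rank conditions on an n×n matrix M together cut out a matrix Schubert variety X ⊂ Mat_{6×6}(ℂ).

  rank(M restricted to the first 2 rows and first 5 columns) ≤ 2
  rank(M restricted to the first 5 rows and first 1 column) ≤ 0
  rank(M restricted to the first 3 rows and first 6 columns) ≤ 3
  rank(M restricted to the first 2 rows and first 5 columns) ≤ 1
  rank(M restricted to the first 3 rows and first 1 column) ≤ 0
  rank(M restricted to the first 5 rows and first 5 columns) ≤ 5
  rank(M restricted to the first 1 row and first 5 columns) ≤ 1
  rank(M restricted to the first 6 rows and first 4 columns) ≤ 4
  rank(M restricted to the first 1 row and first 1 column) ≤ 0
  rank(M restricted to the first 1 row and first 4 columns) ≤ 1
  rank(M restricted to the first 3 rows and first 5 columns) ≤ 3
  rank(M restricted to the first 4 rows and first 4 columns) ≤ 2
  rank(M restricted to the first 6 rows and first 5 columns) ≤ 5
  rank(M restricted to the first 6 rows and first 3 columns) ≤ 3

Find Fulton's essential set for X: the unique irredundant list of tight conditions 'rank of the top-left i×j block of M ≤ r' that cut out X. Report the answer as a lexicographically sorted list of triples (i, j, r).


Rank table r_w(6×6) implied by the 14 constraints:

  R[1]: 0 1 1 1 1 1
  R[2]: 0 1 1 1 1 2
  R[3]: 0 1 2 2 2 3
  R[4]: 0 1 2 2 3 4
  R[5]: 0 1 2 3 4 5
  R[6]: 1 2 3 4 5 6

giving w = (2, 6, 3, 5, 4, 1) via Δ²R.

Fulton essential set (3 of the 9 Rothe cells):

[(2, 5, 1), (4, 4, 2), (5, 1, 0)]


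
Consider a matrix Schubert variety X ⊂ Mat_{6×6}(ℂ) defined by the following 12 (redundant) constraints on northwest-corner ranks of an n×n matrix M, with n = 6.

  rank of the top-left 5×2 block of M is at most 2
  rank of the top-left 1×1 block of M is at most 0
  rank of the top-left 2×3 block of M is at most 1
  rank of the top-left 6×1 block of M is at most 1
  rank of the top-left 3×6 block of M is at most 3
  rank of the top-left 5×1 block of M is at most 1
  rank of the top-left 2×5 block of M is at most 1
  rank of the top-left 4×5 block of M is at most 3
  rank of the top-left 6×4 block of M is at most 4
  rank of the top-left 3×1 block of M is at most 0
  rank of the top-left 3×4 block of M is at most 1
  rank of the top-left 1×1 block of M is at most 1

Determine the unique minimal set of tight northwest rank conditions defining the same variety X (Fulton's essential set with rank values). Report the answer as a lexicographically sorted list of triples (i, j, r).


Rank table r_w(6×6) implied by the 12 constraints:

  0  1  1  1  1  1
  0  1  1  1  1  2
  0  1  1  1  2  3
  1  2  2  2  3  4
  1  2  3  3  4  5
  1  2  3  4  5  6

the unique w with this rank table is (2, 6, 5, 1, 3, 4).

3 SE-corners of the 8-cell Rothe diagram give Ess(w):

[(2, 5, 1), (3, 1, 0), (3, 4, 1)]


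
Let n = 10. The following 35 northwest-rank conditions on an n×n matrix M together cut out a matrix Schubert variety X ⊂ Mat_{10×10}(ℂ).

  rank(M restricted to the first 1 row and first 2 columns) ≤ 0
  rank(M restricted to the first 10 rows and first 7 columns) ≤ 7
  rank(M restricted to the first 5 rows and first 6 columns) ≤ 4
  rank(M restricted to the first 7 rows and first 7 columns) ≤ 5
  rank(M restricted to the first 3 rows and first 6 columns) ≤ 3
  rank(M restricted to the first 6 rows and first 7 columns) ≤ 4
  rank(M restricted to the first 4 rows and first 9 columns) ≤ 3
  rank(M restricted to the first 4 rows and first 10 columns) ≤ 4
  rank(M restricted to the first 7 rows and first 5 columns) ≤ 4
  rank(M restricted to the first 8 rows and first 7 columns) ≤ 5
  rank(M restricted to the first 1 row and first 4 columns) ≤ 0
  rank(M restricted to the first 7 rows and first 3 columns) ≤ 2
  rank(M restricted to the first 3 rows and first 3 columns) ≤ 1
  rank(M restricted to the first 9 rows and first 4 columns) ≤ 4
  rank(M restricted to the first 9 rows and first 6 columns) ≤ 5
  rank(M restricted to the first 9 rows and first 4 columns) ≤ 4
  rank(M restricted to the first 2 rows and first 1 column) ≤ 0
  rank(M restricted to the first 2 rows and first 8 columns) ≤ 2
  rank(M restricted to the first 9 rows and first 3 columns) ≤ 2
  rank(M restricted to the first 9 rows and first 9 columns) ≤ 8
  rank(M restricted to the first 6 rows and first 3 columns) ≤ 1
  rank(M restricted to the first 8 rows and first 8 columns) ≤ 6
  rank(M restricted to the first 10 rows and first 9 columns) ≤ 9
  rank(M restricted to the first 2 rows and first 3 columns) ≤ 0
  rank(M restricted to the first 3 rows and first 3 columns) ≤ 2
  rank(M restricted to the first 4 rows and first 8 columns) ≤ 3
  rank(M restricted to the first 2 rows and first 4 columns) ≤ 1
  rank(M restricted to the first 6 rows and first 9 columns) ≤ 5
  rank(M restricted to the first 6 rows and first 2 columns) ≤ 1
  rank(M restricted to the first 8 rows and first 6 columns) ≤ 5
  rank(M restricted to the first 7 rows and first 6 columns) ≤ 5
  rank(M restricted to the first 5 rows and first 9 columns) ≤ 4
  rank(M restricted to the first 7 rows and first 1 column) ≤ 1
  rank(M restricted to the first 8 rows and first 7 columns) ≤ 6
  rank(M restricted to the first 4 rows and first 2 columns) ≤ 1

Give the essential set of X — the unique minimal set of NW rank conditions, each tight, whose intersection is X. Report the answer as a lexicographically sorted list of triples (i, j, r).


The tightest implied rank at each (i,j), from the 35 conditions:

  row 1: 0 | 0 | 0 | 0 | 1 | 1 | 1 | 1 | 1 | 1
  row 2: 0 | 0 | 0 | 1 | 2 | 2 | 2 | 2 | 2 | 2
  row 3: 1 | 1 | 1 | 2 | 3 | 3 | 3 | 3 | 3 | 3
  row 4: 1 | 1 | 1 | 2 | 3 | 3 | 3 | 3 | 3 | 4
  row 5: 1 | 1 | 1 | 2 | 3 | 4 | 4 | 4 | 4 | 5
  row 6: 1 | 1 | 1 | 2 | 3 | 4 | 4 | 5 | 5 | 6
  row 7: 1 | 2 | 2 | 3 | 4 | 5 | 5 | 6 | 6 | 7
  row 8: 1 | 2 | 2 | 3 | 4 | 5 | 5 | 6 | 7 | 8
  row 9: 1 | 2 | 2 | 3 | 4 | 5 | 6 | 7 | 8 | 9
  row 10: 1 | 2 | 3 | 4 | 5 | 6 | 7 | 8 | 9 | 10

hence w(1..10) = (5, 4, 1, 10, 6, 8, 2, 9, 7, 3).

Fulton essential set (7 of the 21 Rothe cells):

[(1, 4, 0), (2, 3, 0), (4, 9, 3), (6, 3, 1), (6, 7, 4), (8, 7, 5), (9, 3, 2)]


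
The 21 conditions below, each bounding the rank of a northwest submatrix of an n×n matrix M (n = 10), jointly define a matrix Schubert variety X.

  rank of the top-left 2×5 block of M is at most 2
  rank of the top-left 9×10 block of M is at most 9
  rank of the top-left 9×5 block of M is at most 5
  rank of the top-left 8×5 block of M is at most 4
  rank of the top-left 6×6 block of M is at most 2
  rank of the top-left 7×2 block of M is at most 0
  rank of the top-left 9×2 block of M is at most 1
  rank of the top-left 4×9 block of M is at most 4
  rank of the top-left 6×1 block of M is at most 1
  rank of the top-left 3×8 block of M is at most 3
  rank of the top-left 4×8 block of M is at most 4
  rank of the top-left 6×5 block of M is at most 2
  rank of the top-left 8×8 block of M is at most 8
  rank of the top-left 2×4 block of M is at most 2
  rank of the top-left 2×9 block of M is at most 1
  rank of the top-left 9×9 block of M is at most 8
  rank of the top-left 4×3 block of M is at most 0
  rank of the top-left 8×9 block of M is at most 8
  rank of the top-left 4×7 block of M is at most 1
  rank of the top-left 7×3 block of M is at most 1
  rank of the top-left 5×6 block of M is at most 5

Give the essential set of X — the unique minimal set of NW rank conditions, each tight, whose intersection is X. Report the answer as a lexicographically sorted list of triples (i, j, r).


Rank table r_w(10×10) implied by the 21 constraints:

  R[1]: 0 | 0 | 0 | 1 | 1 | 1 | 1 | 1 | 1 | 1
  R[2]: 0 | 0 | 0 | 1 | 1 | 1 | 1 | 1 | 1 | 2
  R[3]: 0 | 0 | 0 | 1 | 1 | 1 | 1 | 2 | 2 | 3
  R[4]: 0 | 0 | 0 | 1 | 1 | 1 | 1 | 2 | 3 | 4
  R[5]: 0 | 0 | 1 | 2 | 2 | 2 | 2 | 3 | 4 | 5
  R[6]: 0 | 0 | 1 | 2 | 2 | 2 | 3 | 4 | 5 | 6
  R[7]: 0 | 0 | 1 | 2 | 3 | 3 | 4 | 5 | 6 | 7
  R[8]: 1 | 1 | 2 | 3 | 4 | 4 | 5 | 6 | 7 | 8
  R[9]: 1 | 1 | 2 | 3 | 4 | 5 | 6 | 7 | 8 | 9
  R[10]: 1 | 2 | 3 | 4 | 5 | 6 | 7 | 8 | 9 | 10

the unique w with this rank table is (4, 10, 8, 9, 3, 7, 5, 1, 6, 2).

D(w) has 32 cells with 6 SE-corners; essential set:

[(2, 9, 1), (4, 3, 0), (4, 7, 1), (6, 6, 2), (7, 2, 0), (9, 2, 1)]


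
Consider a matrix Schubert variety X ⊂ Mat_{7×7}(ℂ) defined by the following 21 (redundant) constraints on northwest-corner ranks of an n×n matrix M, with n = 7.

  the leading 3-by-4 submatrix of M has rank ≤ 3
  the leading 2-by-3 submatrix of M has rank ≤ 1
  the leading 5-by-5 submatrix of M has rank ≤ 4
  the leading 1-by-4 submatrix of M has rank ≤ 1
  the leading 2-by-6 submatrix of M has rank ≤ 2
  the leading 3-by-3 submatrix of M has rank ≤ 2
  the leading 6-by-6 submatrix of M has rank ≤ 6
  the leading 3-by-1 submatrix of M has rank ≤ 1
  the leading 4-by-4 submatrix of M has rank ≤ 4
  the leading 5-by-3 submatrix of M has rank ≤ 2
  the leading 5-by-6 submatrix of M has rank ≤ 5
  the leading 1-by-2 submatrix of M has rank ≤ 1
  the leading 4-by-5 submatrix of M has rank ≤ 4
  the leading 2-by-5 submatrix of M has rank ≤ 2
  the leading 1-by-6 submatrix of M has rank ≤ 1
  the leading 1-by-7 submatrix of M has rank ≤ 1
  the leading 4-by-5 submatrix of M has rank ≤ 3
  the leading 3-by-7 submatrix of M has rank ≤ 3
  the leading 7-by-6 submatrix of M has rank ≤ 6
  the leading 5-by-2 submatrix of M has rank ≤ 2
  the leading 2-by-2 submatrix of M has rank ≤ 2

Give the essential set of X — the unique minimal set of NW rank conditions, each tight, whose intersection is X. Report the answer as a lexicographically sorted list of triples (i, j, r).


Recovering R(i,j) via the rank-extension bound from the 21 conditions:

  1 1 1 1 1 1 1
  1 1 1 2 2 2 2
  1 2 2 3 3 3 3
  1 2 2 3 3 4 4
  1 2 2 3 4 5 5
  1 2 3 4 5 6 6
  1 2 3 4 5 6 7

so w = (1, 4, 2, 6, 5, 3, 7).

ℓ(w)=5; the 3 essential cells (i,j,r):

[(2, 3, 1), (4, 5, 3), (5, 3, 2)]


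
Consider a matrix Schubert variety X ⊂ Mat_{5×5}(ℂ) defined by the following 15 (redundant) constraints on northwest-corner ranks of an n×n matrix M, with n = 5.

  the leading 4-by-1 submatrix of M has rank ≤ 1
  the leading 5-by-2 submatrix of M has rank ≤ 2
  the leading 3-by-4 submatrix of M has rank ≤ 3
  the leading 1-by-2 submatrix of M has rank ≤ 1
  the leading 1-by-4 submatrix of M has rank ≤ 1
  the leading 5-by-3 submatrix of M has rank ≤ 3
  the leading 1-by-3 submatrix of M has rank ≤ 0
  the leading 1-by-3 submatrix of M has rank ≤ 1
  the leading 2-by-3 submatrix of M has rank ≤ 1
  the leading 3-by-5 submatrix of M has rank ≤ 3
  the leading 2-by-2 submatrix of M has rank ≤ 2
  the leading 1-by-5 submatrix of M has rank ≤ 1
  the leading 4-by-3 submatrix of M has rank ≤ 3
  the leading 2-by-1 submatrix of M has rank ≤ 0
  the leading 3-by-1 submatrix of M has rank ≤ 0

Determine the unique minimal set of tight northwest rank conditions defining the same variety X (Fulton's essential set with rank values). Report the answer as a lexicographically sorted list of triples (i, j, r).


Propagating the 15 rank bounds to every northwest block:

  i=1: 0 0 0 1 1
  i=2: 0 1 1 2 2
  i=3: 0 1 2 3 3
  i=4: 1 2 3 4 4
  i=5: 1 2 3 4 5

the unique w with this rank table is (4, 2, 3, 1, 5).

Fulton essential set (2 of the 5 Rothe cells):

[(1, 3, 0), (3, 1, 0)]


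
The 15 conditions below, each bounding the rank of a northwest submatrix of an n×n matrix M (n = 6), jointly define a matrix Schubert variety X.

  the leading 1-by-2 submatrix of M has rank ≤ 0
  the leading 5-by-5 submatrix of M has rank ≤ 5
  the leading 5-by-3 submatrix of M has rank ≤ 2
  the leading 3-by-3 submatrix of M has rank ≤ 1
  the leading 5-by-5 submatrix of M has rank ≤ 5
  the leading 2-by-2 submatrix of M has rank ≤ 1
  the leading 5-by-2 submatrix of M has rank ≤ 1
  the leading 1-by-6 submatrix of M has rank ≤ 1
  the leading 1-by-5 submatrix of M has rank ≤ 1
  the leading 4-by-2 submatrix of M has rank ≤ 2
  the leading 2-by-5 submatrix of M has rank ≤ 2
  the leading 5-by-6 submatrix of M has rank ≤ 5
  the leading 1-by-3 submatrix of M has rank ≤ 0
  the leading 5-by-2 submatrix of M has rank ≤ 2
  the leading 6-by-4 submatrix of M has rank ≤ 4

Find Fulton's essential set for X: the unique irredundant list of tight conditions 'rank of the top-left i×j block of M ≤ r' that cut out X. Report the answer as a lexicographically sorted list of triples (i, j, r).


The tightest implied rank at each (i,j), from the 15 conditions:

  row 1: 0 | 0 | 0 | 1 | 1 | 1
  row 2: 1 | 1 | 1 | 2 | 2 | 2
  row 3: 1 | 1 | 1 | 2 | 3 | 3
  row 4: 1 | 1 | 2 | 3 | 4 | 4
  row 5: 1 | 1 | 2 | 3 | 4 | 5
  row 6: 1 | 2 | 3 | 4 | 5 | 6

giving w = (4, 1, 5, 3, 6, 2) via Δ²R.

ℓ(w)=7; the 3 essential cells (i,j,r):

[(1, 3, 0), (3, 3, 1), (5, 2, 1)]


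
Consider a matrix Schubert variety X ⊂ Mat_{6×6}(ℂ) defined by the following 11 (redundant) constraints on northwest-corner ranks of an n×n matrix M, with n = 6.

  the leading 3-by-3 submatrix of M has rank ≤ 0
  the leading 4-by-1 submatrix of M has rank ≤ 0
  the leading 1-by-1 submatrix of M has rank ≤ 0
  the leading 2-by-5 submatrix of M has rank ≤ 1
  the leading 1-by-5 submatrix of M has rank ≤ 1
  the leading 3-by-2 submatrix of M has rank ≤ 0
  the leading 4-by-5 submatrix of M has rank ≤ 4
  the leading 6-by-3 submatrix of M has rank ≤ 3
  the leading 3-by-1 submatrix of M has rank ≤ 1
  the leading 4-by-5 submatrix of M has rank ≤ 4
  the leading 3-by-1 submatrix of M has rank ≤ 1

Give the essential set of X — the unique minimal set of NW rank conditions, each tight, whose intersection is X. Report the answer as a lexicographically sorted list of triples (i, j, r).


Recovering R(i,j) via the rank-extension bound from the 11 conditions:

  row 1: 0  0  0  1  1  1
  row 2: 0  0  0  1  1  2
  row 3: 0  0  0  1  2  3
  row 4: 0  1  1  2  3  4
  row 5: 1  2  2  3  4  5
  row 6: 1  2  3  4  5  6

the unique w with this rank table is (4, 6, 5, 2, 1, 3).

D(w) has 11 cells with 3 SE-corners; essential set:

[(2, 5, 1), (3, 3, 0), (4, 1, 0)]


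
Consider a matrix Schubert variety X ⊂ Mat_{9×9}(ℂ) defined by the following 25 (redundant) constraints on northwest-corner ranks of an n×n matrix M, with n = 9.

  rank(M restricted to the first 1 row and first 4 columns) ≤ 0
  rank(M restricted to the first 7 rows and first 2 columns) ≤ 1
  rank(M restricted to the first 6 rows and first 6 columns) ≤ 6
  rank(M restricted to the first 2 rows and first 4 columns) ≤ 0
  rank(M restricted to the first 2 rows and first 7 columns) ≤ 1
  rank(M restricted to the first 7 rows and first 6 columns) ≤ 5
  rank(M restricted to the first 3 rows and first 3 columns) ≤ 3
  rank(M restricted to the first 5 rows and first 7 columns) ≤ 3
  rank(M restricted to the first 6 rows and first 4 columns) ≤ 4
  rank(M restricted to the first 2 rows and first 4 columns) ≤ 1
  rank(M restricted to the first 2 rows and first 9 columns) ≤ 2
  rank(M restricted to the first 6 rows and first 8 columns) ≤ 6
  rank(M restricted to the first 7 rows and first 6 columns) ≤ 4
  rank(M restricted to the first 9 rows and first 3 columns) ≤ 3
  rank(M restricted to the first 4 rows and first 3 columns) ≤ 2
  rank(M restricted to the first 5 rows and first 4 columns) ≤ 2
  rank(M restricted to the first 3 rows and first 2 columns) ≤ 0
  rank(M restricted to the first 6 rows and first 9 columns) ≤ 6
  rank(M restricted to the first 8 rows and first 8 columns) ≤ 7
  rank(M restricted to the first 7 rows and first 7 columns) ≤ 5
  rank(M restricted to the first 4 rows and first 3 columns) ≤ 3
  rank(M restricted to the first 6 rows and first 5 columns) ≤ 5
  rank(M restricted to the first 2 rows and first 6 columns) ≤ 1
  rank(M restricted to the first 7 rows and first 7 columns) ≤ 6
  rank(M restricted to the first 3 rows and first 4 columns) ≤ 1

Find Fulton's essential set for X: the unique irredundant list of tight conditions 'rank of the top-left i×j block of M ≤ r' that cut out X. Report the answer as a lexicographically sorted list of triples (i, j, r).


Recovering R(i,j) via the rank-extension bound from the 25 conditions:

  R[1]: 0, 0, 0, 0, 1, 1, 1, 1, 1
  R[2]: 0, 0, 0, 0, 1, 1, 1, 2, 2
  R[3]: 0, 0, 1, 1, 2, 2, 2, 3, 3
  R[4]: 1, 1, 2, 2, 3, 3, 3, 4, 4
  R[5]: 1, 1, 2, 2, 3, 3, 3, 4, 5
  R[6]: 1, 1, 2, 3, 4, 4, 4, 5, 6
  R[7]: 1, 1, 2, 3, 4, 4, 5, 6, 7
  R[8]: 1, 2, 3, 4, 5, 5, 6, 7, 8
  R[9]: 1, 2, 3, 4, 5, 6, 7, 8, 9

so w = (5, 8, 3, 1, 9, 4, 7, 2, 6).

Rothe diagram D(w) (19 cells), 7 SE-corners (essential conditions):

[(2, 4, 0), (2, 7, 1), (3, 2, 0), (5, 4, 2), (5, 7, 3), (7, 2, 1), (7, 6, 4)]


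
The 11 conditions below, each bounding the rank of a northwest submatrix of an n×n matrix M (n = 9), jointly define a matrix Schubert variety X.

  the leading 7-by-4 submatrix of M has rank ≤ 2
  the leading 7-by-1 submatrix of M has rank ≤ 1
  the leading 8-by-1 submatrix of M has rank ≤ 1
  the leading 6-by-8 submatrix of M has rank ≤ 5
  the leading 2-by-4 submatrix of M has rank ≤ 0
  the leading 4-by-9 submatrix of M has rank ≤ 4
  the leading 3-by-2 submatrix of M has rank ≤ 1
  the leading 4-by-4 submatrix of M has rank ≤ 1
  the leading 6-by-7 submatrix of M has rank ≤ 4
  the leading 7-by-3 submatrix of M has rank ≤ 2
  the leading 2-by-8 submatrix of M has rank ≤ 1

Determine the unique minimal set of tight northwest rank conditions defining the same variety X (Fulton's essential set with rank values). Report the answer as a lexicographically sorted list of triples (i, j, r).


Computing R[i][j] = min implied NW-rank bound (n=9, 11 conditions):

  row 1: 0 0 0 0 1 1 1 1 1
  row 2: 0 0 0 0 1 1 1 1 2
  row 3: 1 1 1 1 2 2 2 2 3
  row 4: 1 1 1 1 2 3 3 3 4
  row 5: 1 2 2 2 3 4 4 4 5
  row 6: 1 2 2 2 3 4 4 5 6
  row 7: 1 2 2 2 3 4 5 6 7
  row 8: 1 2 3 3 4 5 6 7 8
  row 9: 1 2 3 4 5 6 7 8 9

reading off 1-entries of Δ²R: w = (5, 9, 1, 6, 2, 8, 7, 3, 4).

D(w) has 19 cells with 5 SE-corners; essential set:

[(2, 4, 0), (2, 8, 1), (4, 4, 1), (6, 7, 4), (7, 4, 2)]


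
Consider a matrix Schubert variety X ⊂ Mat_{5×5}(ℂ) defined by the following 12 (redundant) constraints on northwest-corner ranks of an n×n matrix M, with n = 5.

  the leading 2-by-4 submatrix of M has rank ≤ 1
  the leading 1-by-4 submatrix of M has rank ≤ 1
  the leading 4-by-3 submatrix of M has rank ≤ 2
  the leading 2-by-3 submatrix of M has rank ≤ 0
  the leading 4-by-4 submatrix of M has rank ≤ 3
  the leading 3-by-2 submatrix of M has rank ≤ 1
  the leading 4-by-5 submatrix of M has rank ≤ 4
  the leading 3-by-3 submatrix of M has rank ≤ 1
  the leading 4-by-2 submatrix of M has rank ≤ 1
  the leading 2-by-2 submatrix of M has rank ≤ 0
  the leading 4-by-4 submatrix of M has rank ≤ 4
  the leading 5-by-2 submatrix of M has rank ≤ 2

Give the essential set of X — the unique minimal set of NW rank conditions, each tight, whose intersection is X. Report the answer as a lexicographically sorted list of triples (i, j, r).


The tightest implied rank at each (i,j), from the 12 conditions:

  i=1: 0 0 0 1 1
  i=2: 0 0 0 1 2
  i=3: 1 1 1 2 3
  i=4: 1 1 2 3 4
  i=5: 1 2 3 4 5

second differences of R give the permutation w = (4, 5, 1, 3, 2).

D(w) has 7 cells with 2 SE-corners; essential set:

[(2, 3, 0), (4, 2, 1)]


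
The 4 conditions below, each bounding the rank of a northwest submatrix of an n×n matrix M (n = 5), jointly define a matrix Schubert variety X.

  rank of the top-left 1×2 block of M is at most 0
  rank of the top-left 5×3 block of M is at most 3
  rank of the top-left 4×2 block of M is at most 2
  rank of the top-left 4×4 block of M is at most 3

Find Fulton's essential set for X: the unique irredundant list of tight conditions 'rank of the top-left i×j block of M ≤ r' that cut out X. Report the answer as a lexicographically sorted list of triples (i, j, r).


Propagating the 4 rank bounds to every northwest block:

  row 1: 0, 0, 1, 1, 1
  row 2: 1, 1, 2, 2, 2
  row 3: 1, 2, 3, 3, 3
  row 4: 1, 2, 3, 3, 4
  row 5: 1, 2, 3, 4, 5

reading off 1-entries of Δ²R: w = (3, 1, 2, 5, 4).

|D(w)|=3, |Ess(w)|=2:

[(1, 2, 0), (4, 4, 3)]


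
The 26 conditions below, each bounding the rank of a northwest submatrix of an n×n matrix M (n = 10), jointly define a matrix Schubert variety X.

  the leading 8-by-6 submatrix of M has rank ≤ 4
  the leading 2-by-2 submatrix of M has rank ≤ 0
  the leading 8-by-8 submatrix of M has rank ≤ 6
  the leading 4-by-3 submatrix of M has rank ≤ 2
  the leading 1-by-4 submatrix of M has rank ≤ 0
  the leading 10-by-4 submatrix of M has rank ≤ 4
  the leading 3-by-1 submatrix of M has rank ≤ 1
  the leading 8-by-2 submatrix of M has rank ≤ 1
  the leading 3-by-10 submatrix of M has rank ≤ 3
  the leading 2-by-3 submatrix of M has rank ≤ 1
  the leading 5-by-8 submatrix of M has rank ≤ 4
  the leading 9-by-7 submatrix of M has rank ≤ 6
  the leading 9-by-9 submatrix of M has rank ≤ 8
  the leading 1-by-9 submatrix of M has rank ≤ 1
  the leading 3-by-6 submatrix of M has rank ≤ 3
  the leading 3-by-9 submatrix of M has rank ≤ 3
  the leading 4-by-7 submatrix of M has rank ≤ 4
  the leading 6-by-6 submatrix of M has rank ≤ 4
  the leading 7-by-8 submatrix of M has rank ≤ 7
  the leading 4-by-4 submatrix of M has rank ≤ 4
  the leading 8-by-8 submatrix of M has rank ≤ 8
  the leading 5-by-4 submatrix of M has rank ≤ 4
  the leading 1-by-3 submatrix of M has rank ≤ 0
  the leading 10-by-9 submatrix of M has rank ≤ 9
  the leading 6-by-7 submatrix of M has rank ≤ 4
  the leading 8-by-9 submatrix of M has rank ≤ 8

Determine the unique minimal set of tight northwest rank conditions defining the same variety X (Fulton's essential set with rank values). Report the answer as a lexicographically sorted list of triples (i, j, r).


Reconstructing r_w from the 26 given conditions:

  i=1: 0 | 0 | 0 | 0 | 1 | 1 | 1 | 1 | 1 | 1
  i=2: 0 | 0 | 1 | 1 | 2 | 2 | 2 | 2 | 2 | 2
  i=3: 1 | 1 | 2 | 2 | 3 | 3 | 3 | 3 | 3 | 3
  i=4: 1 | 1 | 2 | 3 | 4 | 4 | 4 | 4 | 4 | 4
  i=5: 1 | 1 | 2 | 3 | 4 | 4 | 4 | 4 | 5 | 5
  i=6: 1 | 1 | 2 | 3 | 4 | 4 | 4 | 5 | 6 | 6
  i=7: 1 | 1 | 2 | 3 | 4 | 4 | 5 | 6 | 7 | 7
  i=8: 1 | 1 | 2 | 3 | 4 | 4 | 5 | 6 | 7 | 8
  i=9: 1 | 2 | 3 | 4 | 5 | 5 | 6 | 7 | 8 | 9
  i=10: 1 | 2 | 3 | 4 | 5 | 6 | 7 | 8 | 9 | 10

hence w(1..10) = (5, 3, 1, 4, 9, 8, 7, 10, 2, 6).

Fulton essential set (6 of the 18 Rothe cells):

[(1, 4, 0), (2, 2, 0), (5, 8, 4), (6, 7, 4), (8, 2, 1), (8, 6, 4)]


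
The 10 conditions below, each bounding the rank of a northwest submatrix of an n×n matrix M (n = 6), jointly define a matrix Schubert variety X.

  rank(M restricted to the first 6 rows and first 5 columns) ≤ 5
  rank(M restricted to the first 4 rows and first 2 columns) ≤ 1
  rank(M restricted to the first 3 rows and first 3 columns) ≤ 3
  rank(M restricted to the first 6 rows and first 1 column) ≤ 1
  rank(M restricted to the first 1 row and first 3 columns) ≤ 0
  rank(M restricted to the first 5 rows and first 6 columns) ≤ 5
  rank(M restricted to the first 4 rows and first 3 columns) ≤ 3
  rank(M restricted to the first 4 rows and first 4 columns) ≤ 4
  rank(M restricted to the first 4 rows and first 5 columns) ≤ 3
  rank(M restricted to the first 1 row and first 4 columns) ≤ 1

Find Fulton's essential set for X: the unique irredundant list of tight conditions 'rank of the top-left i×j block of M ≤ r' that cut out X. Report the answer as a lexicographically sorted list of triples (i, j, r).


The tightest implied rank at each (i,j), from the 10 conditions:

  R[1]: 0, 0, 0, 1, 1, 1
  R[2]: 1, 1, 1, 2, 2, 2
  R[3]: 1, 1, 2, 3, 3, 3
  R[4]: 1, 1, 2, 3, 3, 4
  R[5]: 1, 2, 3, 4, 4, 5
  R[6]: 1, 2, 3, 4, 5, 6

so w = (4, 1, 3, 6, 2, 5).

D(w) has 6 cells with 3 SE-corners; essential set:

[(1, 3, 0), (4, 2, 1), (4, 5, 3)]


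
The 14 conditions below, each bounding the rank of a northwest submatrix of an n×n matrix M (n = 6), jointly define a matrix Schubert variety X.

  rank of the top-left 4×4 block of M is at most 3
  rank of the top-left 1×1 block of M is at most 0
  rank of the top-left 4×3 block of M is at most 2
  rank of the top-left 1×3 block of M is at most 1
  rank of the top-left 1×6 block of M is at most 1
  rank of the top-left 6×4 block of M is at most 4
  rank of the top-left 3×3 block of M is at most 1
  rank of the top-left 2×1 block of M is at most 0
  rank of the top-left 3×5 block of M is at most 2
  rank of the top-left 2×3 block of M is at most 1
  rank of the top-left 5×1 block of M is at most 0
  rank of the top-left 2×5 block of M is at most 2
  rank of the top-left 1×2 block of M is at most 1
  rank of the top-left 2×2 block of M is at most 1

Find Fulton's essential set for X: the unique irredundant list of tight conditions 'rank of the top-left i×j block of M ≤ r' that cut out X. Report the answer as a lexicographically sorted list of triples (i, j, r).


Reconstructing r_w from the 14 given conditions:

  i=1: 0, 1, 1, 1, 1, 1
  i=2: 0, 1, 1, 2, 2, 2
  i=3: 0, 1, 1, 2, 2, 3
  i=4: 0, 1, 2, 3, 3, 4
  i=5: 0, 1, 2, 3, 4, 5
  i=6: 1, 2, 3, 4, 5, 6

giving w = (2, 4, 6, 3, 5, 1) via Δ²R.

ℓ(w)=8; the 3 essential cells (i,j,r):

[(3, 3, 1), (3, 5, 2), (5, 1, 0)]


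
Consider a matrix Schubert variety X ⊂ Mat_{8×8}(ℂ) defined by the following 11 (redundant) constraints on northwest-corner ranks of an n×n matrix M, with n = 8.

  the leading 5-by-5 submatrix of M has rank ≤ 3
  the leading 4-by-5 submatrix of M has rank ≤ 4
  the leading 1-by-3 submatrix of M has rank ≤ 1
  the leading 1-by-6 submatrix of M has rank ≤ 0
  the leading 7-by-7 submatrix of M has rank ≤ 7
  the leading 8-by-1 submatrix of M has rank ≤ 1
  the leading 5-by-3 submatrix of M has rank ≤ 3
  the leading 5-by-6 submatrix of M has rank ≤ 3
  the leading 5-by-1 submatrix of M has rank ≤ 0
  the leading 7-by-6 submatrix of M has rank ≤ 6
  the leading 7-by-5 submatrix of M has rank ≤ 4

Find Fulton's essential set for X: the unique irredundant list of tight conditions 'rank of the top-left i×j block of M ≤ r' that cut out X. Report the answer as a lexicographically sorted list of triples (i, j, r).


Reconstructing r_w from the 11 given conditions:

  i=1: 0, 0, 0, 0, 0, 0, 1, 1
  i=2: 0, 1, 1, 1, 1, 1, 2, 2
  i=3: 0, 1, 2, 2, 2, 2, 3, 3
  i=4: 0, 1, 2, 3, 3, 3, 4, 4
  i=5: 0, 1, 2, 3, 3, 3, 4, 5
  i=6: 1, 2, 3, 4, 4, 4, 5, 6
  i=7: 1, 2, 3, 4, 4, 5, 6, 7
  i=8: 1, 2, 3, 4, 5, 6, 7, 8

reading off 1-entries of Δ²R: w = (7, 2, 3, 4, 8, 1, 6, 5).

D(w) has 13 cells with 4 SE-corners; essential set:

[(1, 6, 0), (5, 1, 0), (5, 6, 3), (7, 5, 4)]


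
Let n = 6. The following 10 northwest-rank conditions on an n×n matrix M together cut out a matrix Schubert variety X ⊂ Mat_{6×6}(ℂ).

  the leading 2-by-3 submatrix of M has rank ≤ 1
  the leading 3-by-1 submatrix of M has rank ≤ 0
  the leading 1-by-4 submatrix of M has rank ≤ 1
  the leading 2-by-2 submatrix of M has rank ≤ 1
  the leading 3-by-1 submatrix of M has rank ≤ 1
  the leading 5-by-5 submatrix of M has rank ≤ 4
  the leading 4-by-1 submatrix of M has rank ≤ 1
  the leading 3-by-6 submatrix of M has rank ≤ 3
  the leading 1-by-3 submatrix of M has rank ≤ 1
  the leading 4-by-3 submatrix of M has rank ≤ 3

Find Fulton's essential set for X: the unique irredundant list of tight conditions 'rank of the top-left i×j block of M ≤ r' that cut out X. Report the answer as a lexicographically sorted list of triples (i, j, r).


Computing R[i][j] = min implied NW-rank bound (n=6, 10 conditions):

  row 1: 0, 1, 1, 1, 1, 1
  row 2: 0, 1, 1, 2, 2, 2
  row 3: 0, 1, 2, 3, 3, 3
  row 4: 1, 2, 3, 4, 4, 4
  row 5: 1, 2, 3, 4, 4, 5
  row 6: 1, 2, 3, 4, 5, 6

so w = (2, 4, 3, 1, 6, 5).

D(w) has 5 cells with 3 SE-corners; essential set:

[(2, 3, 1), (3, 1, 0), (5, 5, 4)]


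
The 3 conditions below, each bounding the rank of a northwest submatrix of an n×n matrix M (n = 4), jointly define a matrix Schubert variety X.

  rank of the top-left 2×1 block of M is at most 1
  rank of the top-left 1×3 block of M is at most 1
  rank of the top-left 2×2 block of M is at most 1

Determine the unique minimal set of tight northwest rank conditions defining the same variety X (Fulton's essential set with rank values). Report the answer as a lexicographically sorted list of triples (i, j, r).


Rank table r_w(4×4) implied by the 3 constraints:

  i=1: 1, 1, 1, 1
  i=2: 1, 1, 2, 2
  i=3: 1, 2, 3, 3
  i=4: 1, 2, 3, 4

hence w(1..4) = (1, 3, 2, 4).

|D(w)|=1, |Ess(w)|=1:

[(2, 2, 1)]


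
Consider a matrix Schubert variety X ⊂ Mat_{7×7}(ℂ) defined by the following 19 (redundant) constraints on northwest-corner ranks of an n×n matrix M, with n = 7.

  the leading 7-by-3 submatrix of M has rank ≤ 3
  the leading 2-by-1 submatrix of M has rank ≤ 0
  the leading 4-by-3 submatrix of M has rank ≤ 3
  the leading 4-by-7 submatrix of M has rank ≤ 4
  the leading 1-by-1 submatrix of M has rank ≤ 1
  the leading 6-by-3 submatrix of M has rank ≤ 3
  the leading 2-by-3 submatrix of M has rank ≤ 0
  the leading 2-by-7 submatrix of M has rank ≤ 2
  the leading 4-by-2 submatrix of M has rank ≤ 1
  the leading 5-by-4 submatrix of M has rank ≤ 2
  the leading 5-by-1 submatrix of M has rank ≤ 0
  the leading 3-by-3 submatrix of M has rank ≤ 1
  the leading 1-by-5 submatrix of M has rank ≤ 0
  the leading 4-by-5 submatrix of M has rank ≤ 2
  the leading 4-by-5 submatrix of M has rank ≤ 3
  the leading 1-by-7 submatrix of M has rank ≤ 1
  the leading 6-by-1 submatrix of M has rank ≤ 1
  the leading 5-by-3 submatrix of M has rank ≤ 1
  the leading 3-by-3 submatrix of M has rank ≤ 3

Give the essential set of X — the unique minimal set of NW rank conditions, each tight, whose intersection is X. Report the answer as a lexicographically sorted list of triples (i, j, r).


The tightest implied rank at each (i,j), from the 19 conditions:

  i=1: 0 | 0 | 0 | 0 | 0 | 1 | 1
  i=2: 0 | 0 | 0 | 1 | 1 | 2 | 2
  i=3: 0 | 1 | 1 | 2 | 2 | 3 | 3
  i=4: 0 | 1 | 1 | 2 | 2 | 3 | 4
  i=5: 0 | 1 | 1 | 2 | 3 | 4 | 5
  i=6: 1 | 2 | 2 | 3 | 4 | 5 | 6
  i=7: 1 | 2 | 3 | 4 | 5 | 6 | 7

so w = (6, 4, 2, 7, 5, 1, 3).

|D(w)|=14, |Ess(w)|=5:

[(1, 5, 0), (2, 3, 0), (4, 5, 2), (5, 1, 0), (5, 3, 1)]


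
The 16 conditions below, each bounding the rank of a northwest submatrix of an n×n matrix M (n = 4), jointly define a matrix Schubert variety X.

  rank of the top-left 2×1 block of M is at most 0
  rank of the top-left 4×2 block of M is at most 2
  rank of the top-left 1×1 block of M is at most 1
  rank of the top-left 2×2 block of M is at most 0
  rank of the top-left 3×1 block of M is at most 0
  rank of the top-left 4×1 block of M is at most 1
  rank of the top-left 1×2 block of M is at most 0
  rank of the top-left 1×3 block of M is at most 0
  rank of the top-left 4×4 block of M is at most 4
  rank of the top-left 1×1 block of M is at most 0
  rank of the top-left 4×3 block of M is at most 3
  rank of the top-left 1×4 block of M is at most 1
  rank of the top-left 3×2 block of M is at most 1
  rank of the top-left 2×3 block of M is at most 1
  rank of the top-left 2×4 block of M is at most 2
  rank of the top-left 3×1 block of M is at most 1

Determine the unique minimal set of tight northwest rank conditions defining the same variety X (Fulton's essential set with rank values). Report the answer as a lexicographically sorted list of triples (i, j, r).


The tightest implied rank at each (i,j), from the 16 conditions:

  row 1: 0 | 0 | 0 | 1
  row 2: 0 | 0 | 1 | 2
  row 3: 0 | 1 | 2 | 3
  row 4: 1 | 2 | 3 | 4

second differences of R give the permutation w = (4, 3, 2, 1).

D(w) has 6 cells with 3 SE-corners; essential set:

[(1, 3, 0), (2, 2, 0), (3, 1, 0)]


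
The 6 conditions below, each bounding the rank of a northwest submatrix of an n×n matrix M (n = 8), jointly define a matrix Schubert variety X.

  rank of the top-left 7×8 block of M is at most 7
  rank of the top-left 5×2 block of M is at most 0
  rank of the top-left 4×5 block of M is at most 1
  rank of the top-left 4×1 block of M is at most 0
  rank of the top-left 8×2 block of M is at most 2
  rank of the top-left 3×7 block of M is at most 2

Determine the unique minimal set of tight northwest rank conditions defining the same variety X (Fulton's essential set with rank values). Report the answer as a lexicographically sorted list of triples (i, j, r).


Rank table r_w(8×8) implied by the 6 constraints:

  R[1]: 0 0 1 1 1 1 1 1
  R[2]: 0 0 1 1 1 2 2 2
  R[3]: 0 0 1 1 1 2 2 3
  R[4]: 0 0 1 1 1 2 3 4
  R[5]: 0 0 1 2 2 3 4 5
  R[6]: 1 1 2 3 3 4 5 6
  R[7]: 1 2 3 4 4 5 6 7
  R[8]: 1 2 3 4 5 6 7 8

reading off 1-entries of Δ²R: w = (3, 6, 8, 7, 4, 1, 2, 5).

|D(w)|=17, |Ess(w)|=3:

[(3, 7, 2), (4, 5, 1), (5, 2, 0)]


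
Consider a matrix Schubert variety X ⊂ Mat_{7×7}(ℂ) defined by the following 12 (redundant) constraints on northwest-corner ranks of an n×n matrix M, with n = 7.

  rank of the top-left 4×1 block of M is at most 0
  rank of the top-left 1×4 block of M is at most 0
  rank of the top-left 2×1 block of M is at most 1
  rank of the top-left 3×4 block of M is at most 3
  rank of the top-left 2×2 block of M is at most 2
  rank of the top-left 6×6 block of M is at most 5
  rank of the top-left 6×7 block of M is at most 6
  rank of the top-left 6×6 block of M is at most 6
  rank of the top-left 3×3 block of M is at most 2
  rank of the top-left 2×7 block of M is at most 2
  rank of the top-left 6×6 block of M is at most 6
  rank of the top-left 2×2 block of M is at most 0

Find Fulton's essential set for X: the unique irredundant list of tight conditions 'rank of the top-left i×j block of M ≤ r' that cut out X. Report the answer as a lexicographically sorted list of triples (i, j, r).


Reconstructing r_w from the 12 given conditions:

  row 1: 0  0  0  0  1  1  1
  row 2: 0  0  1  1  2  2  2
  row 3: 0  1  2  2  3  3  3
  row 4: 0  1  2  3  4  4  4
  row 5: 1  2  3  4  5  5  5
  row 6: 1  2  3  4  5  5  6
  row 7: 1  2  3  4  5  6  7

the unique w with this rank table is (5, 3, 2, 4, 1, 7, 6).

|D(w)|=9, |Ess(w)|=4:

[(1, 4, 0), (2, 2, 0), (4, 1, 0), (6, 6, 5)]
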